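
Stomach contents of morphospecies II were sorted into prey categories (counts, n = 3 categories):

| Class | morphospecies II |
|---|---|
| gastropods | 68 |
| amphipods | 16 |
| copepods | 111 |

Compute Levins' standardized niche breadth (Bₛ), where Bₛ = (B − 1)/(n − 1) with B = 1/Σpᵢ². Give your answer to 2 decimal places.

Proportions for morphospecies II (n=195): 68/195=0.3487, 16/195=0.0821, 111/195=0.5692
Σpᵢ² = 0.3487² + 0.0821² + 0.5692² = 0.121592 + 0.006740 + 0.323989 = 0.452321
B = 1 / 0.452321 = 2.2108
Bₛ = (B − 1)/(n − 1) = (2.2108 − 1)/(3 − 1) = 1.2108/2 = 0.6054

0.61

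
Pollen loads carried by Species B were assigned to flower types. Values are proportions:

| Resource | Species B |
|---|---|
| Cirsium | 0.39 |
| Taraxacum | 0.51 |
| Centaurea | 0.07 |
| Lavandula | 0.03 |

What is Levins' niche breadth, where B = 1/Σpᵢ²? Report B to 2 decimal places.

2.39

Σpᵢ² = 0.39² + 0.51² + 0.07² + 0.03² = 0.1521 + 0.2601 + 0.0049 + 0.0009 = 0.4180
B = 1 / 0.4180 = 2.3923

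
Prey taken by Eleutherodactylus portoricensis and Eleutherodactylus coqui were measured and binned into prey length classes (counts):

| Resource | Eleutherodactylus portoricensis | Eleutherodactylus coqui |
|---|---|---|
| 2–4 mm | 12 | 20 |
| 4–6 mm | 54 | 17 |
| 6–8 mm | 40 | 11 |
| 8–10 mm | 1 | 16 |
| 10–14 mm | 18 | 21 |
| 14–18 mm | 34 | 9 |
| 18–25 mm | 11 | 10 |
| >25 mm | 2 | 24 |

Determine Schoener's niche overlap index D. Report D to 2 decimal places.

Proportions for Eleutherodactylus portoricensis (n=172): 12/172=0.0698, 54/172=0.3140, 40/172=0.2326, 1/172=0.0058, 18/172=0.1047, 34/172=0.1977, 11/172=0.0640, 2/172=0.0116
Proportions for Eleutherodactylus coqui (n=128): 20/128=0.1563, 17/128=0.1328, 11/128=0.0859, 16/128=0.1250, 21/128=0.1641, 9/128=0.0703, 10/128=0.0781, 24/128=0.1875
Σ|p₁ᵢ − p₂ᵢ| = 0.0865 + 0.1812 + 0.1467 + 0.1192 + 0.0594 + 0.1274 + 0.0141 + 0.1759 = 0.9104
D = 1 − ½ × 0.9104 = 1 − 0.45520 = 0.54480

0.54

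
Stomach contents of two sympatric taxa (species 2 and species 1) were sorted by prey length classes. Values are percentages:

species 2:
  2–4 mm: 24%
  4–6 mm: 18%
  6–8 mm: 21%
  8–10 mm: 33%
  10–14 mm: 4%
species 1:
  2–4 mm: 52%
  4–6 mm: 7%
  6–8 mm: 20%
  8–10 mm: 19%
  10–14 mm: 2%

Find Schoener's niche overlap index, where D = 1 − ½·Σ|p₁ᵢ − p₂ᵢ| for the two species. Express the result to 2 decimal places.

Convert percentages to proportions (divide by 100).
Σ|p₁ᵢ − p₂ᵢ| = 0.28 + 0.11 + 0.01 + 0.14 + 0.02 = 0.56
D = 1 − ½ × 0.56 = 1 − 0.280 = 0.7200

0.72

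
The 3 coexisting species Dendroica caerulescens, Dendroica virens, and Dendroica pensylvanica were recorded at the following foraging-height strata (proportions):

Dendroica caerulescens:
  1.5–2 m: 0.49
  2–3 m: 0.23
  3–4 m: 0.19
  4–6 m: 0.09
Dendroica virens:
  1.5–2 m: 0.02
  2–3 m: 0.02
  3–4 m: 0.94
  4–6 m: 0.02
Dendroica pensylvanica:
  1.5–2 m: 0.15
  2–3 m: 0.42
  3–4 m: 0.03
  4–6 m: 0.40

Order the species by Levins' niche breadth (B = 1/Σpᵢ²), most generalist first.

Dendroica caerulescens > Dendroica pensylvanica > Dendroica virens

Σp_caerᵢ² = 0.49² + 0.23² + 0.19² + 0.09² = 0.2401 + 0.0529 + 0.0361 + 0.0081 = 0.3372
B_caer = 1 / 0.3372 = 2.9656
Σp_vireᵢ² = 0.02² + 0.02² + 0.94² + 0.02² = 0.0004 + 0.0004 + 0.8836 + 0.0004 = 0.8848
B_vire = 1 / 0.8848 = 1.1302
Σp_pensᵢ² = 0.15² + 0.42² + 0.03² + 0.40² = 0.0225 + 0.1764 + 0.0009 + 0.1600 = 0.3598
B_pens = 1 / 0.3598 = 2.7793
Ranking by B (broadest → narrowest): Dendroica caerulescens (2.97) > Dendroica pensylvanica (2.78) > Dendroica virens (1.13)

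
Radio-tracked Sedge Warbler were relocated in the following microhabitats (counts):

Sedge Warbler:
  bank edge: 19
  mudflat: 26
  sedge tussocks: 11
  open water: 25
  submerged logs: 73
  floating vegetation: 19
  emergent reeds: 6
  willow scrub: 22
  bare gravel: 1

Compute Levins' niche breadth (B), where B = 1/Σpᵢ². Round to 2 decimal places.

Proportions for Sedge Warbler (n=202): 19/202=0.0941, 26/202=0.1287, 11/202=0.0545, 25/202=0.1238, 73/202=0.3614, 19/202=0.0941, 6/202=0.0297, 22/202=0.1089, 1/202=0.0050
Σpᵢ² = 0.0941² + 0.1287² + 0.0545² + 0.1238² + 0.3614² + 0.0941² + 0.0297² + 0.1089² + 0.0050² = 0.008855 + 0.016564 + 0.002970 + 0.015326 + 0.130610 + 0.008855 + 0.000882 + 0.011859 + 0.000025 = 0.195946
B = 1 / 0.195946 = 5.1034

5.10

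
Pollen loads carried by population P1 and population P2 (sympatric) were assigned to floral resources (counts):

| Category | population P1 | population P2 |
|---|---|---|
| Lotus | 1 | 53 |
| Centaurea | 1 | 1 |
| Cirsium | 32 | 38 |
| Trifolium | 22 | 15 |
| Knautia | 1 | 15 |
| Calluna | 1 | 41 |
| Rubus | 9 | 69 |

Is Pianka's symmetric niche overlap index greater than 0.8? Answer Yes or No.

No

Proportions for population P1 (n=67): 1/67=0.0149, 1/67=0.0149, 32/67=0.4776, 22/67=0.3284, 1/67=0.0149, 1/67=0.0149, 9/67=0.1343
Proportions for population P2 (n=232): 53/232=0.2284, 1/232=0.0043, 38/232=0.1638, 15/232=0.0647, 15/232=0.0647, 41/232=0.1767, 69/232=0.2974
Σ p₁ᵢp₂ᵢ = 0.003403 + 0.000064 + 0.078231 + 0.021247 + 0.000964 + 0.002633 + 0.039941 = 0.146483
Σp_1ᵢ² = 0.0149² + 0.0149² + 0.4776² + 0.3284² + 0.0149² + 0.0149² + 0.1343² = 0.000222 + 0.000222 + 0.228102 + 0.107847 + 0.000222 + 0.000222 + 0.018036 = 0.354873
Σp_2ᵢ² = 0.2284² + 0.0043² + 0.1638² + 0.0647² + 0.0647² + 0.1767² + 0.2974² = 0.052167 + 0.000018 + 0.026830 + 0.004186 + 0.004186 + 0.031223 + 0.088447 = 0.207057
O = 0.146483 / √(0.354873 × 0.207057) = 0.146483 / 0.2710700 = 0.5404
O = 0.5404 < 0.8 → No.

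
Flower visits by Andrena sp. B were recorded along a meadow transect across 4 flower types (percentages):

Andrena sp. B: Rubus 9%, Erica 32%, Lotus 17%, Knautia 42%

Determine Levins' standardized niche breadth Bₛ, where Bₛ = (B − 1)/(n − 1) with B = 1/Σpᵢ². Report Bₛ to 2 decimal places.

0.72

Convert percentages to proportions (divide by 100).
Σpᵢ² = 0.09² + 0.32² + 0.17² + 0.42² = 0.0081 + 0.1024 + 0.0289 + 0.1764 = 0.3158
B = 1 / 0.3158 = 3.1666
Bₛ = (B − 1)/(n − 1) = (3.1666 − 1)/(4 − 1) = 2.1666/3 = 0.7222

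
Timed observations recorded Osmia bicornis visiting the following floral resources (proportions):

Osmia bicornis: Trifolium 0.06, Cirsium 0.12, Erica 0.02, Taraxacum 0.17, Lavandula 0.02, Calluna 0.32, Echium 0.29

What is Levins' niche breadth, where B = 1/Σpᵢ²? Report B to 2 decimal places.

Σpᵢ² = 0.06² + 0.12² + 0.02² + 0.17² + 0.02² + 0.32² + 0.29² = 0.0036 + 0.0144 + 0.0004 + 0.0289 + 0.0004 + 0.1024 + 0.0841 = 0.2342
B = 1 / 0.2342 = 4.2699

4.27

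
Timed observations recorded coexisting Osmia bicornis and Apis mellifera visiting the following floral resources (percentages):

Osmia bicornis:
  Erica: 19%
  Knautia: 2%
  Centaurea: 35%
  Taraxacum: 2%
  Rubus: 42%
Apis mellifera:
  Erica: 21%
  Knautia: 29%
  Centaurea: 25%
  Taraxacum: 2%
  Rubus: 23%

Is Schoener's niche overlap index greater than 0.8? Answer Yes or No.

No

Convert percentages to proportions (divide by 100).
Σ|p₁ᵢ − p₂ᵢ| = 0.02 + 0.27 + 0.10 + 0.00 + 0.19 = 0.58
D = 1 − ½ × 0.58 = 1 − 0.290 = 0.7100
D = 0.7100 < 0.8 → No.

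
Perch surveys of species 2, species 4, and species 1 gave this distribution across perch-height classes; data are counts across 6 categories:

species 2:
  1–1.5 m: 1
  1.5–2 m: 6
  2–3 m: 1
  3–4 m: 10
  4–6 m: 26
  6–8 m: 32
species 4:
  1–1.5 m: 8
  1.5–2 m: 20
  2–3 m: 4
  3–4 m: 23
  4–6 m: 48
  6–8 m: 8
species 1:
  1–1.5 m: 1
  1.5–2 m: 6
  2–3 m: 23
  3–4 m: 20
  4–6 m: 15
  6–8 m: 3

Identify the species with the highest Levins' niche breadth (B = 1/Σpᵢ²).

species 1

Proportions for species 2 (n=76): 1/76=0.0132, 6/76=0.0789, 1/76=0.0132, 10/76=0.1316, 26/76=0.3421, 32/76=0.4211
Proportions for species 4 (n=111): 8/111=0.0721, 20/111=0.1802, 4/111=0.0360, 23/111=0.2072, 48/111=0.4324, 8/111=0.0721
Proportions for species 1 (n=68): 1/68=0.0147, 6/68=0.0882, 23/68=0.3382, 20/68=0.2941, 15/68=0.2206, 3/68=0.0441
Σp_2ᵢ² = 0.0132² + 0.0789² + 0.0132² + 0.1316² + 0.3421² + 0.4211² = 0.000174 + 0.006225 + 0.000174 + 0.017319 + 0.117032 + 0.177325 = 0.318249
B_2 = 1 / 0.318249 = 3.1422
Σp_4ᵢ² = 0.0721² + 0.1802² + 0.0360² + 0.2072² + 0.4324² + 0.0721² = 0.005198 + 0.032472 + 0.001296 + 0.042932 + 0.186970 + 0.005198 = 0.274066
B_4 = 1 / 0.274066 = 3.6488
Σp_1ᵢ² = 0.0147² + 0.0882² + 0.3382² + 0.2941² + 0.2206² + 0.0441² = 0.000216 + 0.007779 + 0.114379 + 0.086495 + 0.048664 + 0.001945 = 0.259478
B_1 = 1 / 0.259478 = 3.8539
Highest B → broadest niche (most generalist): species 1 (B = 3.85).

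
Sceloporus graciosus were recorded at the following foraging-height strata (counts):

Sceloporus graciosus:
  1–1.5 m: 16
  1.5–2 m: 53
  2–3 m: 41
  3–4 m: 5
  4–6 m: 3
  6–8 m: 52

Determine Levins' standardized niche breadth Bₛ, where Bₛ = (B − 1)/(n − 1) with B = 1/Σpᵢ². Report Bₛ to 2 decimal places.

Proportions for Sceloporus graciosus (n=170): 16/170=0.0941, 53/170=0.3118, 41/170=0.2412, 5/170=0.0294, 3/170=0.0176, 52/170=0.3059
Σpᵢ² = 0.0941² + 0.3118² + 0.2412² + 0.0294² + 0.0176² + 0.3059² = 0.008855 + 0.097219 + 0.058177 + 0.000864 + 0.000310 + 0.093575 = 0.259000
B = 1 / 0.259000 = 3.8610
Bₛ = (B − 1)/(n − 1) = (3.8610 − 1)/(6 − 1) = 2.8610/5 = 0.5722

0.57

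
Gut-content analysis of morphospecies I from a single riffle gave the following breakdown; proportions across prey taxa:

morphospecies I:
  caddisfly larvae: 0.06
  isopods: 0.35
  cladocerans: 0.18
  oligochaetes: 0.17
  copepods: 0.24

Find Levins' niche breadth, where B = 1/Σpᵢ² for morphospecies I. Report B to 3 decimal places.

4.082

Σpᵢ² = 0.06² + 0.35² + 0.18² + 0.17² + 0.24² = 0.0036 + 0.1225 + 0.0324 + 0.0289 + 0.0576 = 0.2450
B = 1 / 0.2450 = 4.08163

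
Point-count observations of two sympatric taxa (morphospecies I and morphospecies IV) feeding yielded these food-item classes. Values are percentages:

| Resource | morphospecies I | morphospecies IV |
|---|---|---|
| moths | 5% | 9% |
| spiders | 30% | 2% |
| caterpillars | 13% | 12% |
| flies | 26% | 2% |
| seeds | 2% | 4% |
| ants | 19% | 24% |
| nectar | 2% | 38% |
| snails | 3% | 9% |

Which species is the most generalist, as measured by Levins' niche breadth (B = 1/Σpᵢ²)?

Convert percentages to proportions (divide by 100).
Σp_Iᵢ² = 0.05² + 0.30² + 0.13² + 0.26² + 0.02² + 0.19² + 0.02² + 0.03² = 0.0025 + 0.0900 + 0.0169 + 0.0676 + 0.0004 + 0.0361 + 0.0004 + 0.0009 = 0.2148
B_I = 1 / 0.2148 = 4.6555
Σp_IVᵢ² = 0.09² + 0.02² + 0.12² + 0.02² + 0.04² + 0.24² + 0.38² + 0.09² = 0.0081 + 0.0004 + 0.0144 + 0.0004 + 0.0016 + 0.0576 + 0.1444 + 0.0081 = 0.2350
B_IV = 1 / 0.2350 = 4.2553
Highest B → broadest niche (most generalist): morphospecies I (B = 4.66).

morphospecies I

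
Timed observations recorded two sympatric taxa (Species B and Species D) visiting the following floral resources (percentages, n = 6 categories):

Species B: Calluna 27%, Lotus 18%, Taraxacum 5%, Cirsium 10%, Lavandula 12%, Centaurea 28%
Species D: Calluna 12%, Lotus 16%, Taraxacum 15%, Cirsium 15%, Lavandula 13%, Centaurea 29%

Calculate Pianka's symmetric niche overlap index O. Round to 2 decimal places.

0.91

Convert percentages to proportions (divide by 100).
Σ p₁ᵢp₂ᵢ = 0.0324 + 0.0288 + 0.0075 + 0.0150 + 0.0156 + 0.0812 = 0.1805
Σp_1ᵢ² = 0.27² + 0.18² + 0.05² + 0.10² + 0.12² + 0.28² = 0.0729 + 0.0324 + 0.0025 + 0.0100 + 0.0144 + 0.0784 = 0.2106
Σp_2ᵢ² = 0.12² + 0.16² + 0.15² + 0.15² + 0.13² + 0.29² = 0.0144 + 0.0256 + 0.0225 + 0.0225 + 0.0169 + 0.0841 = 0.1860
O = 0.1805 / √(0.2106 × 0.1860) = 0.1805 / 0.19792 = 0.9120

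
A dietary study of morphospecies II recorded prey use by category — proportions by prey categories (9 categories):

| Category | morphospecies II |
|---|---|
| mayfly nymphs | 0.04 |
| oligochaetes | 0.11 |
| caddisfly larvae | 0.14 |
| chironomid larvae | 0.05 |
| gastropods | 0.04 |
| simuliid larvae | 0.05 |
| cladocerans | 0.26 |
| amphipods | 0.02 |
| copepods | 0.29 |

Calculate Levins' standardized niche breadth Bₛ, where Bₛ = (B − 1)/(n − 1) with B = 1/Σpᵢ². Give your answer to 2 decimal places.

0.53

Σpᵢ² = 0.04² + 0.11² + 0.14² + 0.05² + 0.04² + 0.05² + 0.26² + 0.02² + 0.29² = 0.0016 + 0.0121 + 0.0196 + 0.0025 + 0.0016 + 0.0025 + 0.0676 + 0.0004 + 0.0841 = 0.1920
B = 1 / 0.1920 = 5.2083
Bₛ = (B − 1)/(n − 1) = (5.2083 − 1)/(9 − 1) = 4.2083/8 = 0.5260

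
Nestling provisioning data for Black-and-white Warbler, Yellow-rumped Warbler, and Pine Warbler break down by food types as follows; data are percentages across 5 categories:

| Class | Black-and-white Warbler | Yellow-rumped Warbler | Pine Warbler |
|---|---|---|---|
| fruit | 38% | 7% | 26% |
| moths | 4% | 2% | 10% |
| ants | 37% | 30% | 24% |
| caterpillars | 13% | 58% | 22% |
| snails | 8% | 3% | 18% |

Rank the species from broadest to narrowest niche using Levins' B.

Convert percentages to proportions (divide by 100).
Σp_Blacᵢ² = 0.38² + 0.04² + 0.37² + 0.13² + 0.08² = 0.1444 + 0.0016 + 0.1369 + 0.0169 + 0.0064 = 0.3062
B_Blac = 1 / 0.3062 = 3.2658
Σp_Yellᵢ² = 0.07² + 0.02² + 0.30² + 0.58² + 0.03² = 0.0049 + 0.0004 + 0.0900 + 0.3364 + 0.0009 = 0.4326
B_Yell = 1 / 0.4326 = 2.3116
Σp_Pineᵢ² = 0.26² + 0.10² + 0.24² + 0.22² + 0.18² = 0.0676 + 0.0100 + 0.0576 + 0.0484 + 0.0324 = 0.2160
B_Pine = 1 / 0.2160 = 4.6296
Ranking by B (broadest → narrowest): Pine Warbler (4.63) > Black-and-white Warbler (3.27) > Yellow-rumped Warbler (2.31)

Pine Warbler > Black-and-white Warbler > Yellow-rumped Warbler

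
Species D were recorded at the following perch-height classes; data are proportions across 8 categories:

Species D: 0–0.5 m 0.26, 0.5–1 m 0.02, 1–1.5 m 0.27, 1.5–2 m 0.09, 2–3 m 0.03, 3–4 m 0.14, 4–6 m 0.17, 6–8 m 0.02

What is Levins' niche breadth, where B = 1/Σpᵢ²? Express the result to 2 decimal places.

5.03

Σpᵢ² = 0.26² + 0.02² + 0.27² + 0.09² + 0.03² + 0.14² + 0.17² + 0.02² = 0.0676 + 0.0004 + 0.0729 + 0.0081 + 0.0009 + 0.0196 + 0.0289 + 0.0004 = 0.1988
B = 1 / 0.1988 = 5.0302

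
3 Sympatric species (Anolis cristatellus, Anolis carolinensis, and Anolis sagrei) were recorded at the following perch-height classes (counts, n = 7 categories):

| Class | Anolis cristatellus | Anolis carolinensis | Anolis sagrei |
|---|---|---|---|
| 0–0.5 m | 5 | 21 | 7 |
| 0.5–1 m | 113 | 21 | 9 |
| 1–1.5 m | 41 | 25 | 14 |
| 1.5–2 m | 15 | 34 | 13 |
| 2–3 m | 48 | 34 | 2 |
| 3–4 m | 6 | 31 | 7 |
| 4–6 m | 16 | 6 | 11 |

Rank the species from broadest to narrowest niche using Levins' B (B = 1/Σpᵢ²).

Proportions for Anolis cristatellus (n=244): 5/244=0.0205, 113/244=0.4631, 41/244=0.1680, 15/244=0.0615, 48/244=0.1967, 6/244=0.0246, 16/244=0.0656
Proportions for Anolis carolinensis (n=172): 21/172=0.1221, 21/172=0.1221, 25/172=0.1453, 34/172=0.1977, 34/172=0.1977, 31/172=0.1802, 6/172=0.0349
Proportions for Anolis sagrei (n=63): 7/63=0.1111, 9/63=0.1429, 14/63=0.2222, 13/63=0.2063, 2/63=0.0317, 7/63=0.1111, 11/63=0.1746
Σp_crisᵢ² = 0.0205² + 0.4631² + 0.1680² + 0.0615² + 0.1967² + 0.0246² + 0.0656² = 0.000420 + 0.214462 + 0.028224 + 0.003782 + 0.038691 + 0.000605 + 0.004303 = 0.290487
B_cris = 1 / 0.290487 = 3.4425
Σp_caroᵢ² = 0.1221² + 0.1221² + 0.1453² + 0.1977² + 0.1977² + 0.1802² + 0.0349² = 0.014908 + 0.014908 + 0.021112 + 0.039085 + 0.039085 + 0.032472 + 0.001218 = 0.162788
B_caro = 1 / 0.162788 = 6.1430
Σp_sagrᵢ² = 0.1111² + 0.1429² + 0.2222² + 0.2063² + 0.0317² + 0.1111² + 0.1746² = 0.012343 + 0.020420 + 0.049373 + 0.042560 + 0.001005 + 0.012343 + 0.030485 = 0.168529
B_sagr = 1 / 0.168529 = 5.9337
Ranking by B (broadest → narrowest): Anolis carolinensis (6.14) > Anolis sagrei (5.93) > Anolis cristatellus (3.44)

Anolis carolinensis > Anolis sagrei > Anolis cristatellus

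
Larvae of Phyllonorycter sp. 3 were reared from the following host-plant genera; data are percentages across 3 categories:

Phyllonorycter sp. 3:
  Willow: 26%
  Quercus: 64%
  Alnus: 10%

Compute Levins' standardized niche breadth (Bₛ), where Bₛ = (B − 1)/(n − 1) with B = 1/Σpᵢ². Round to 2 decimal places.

0.53

Convert percentages to proportions (divide by 100).
Σpᵢ² = 0.26² + 0.64² + 0.10² = 0.0676 + 0.4096 + 0.0100 = 0.4872
B = 1 / 0.4872 = 2.0525
Bₛ = (B − 1)/(n − 1) = (2.0525 − 1)/(3 − 1) = 1.0525/2 = 0.5263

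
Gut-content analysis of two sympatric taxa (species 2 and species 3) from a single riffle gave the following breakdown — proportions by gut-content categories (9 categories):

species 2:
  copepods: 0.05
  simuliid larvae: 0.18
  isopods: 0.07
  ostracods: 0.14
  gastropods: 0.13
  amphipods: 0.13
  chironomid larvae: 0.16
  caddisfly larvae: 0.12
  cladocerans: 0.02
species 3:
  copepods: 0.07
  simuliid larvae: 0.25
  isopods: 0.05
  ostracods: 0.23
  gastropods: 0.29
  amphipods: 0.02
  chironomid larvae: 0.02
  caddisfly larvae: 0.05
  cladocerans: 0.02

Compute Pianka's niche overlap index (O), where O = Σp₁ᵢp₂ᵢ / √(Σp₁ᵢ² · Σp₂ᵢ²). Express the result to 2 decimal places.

Σ p₁ᵢp₂ᵢ = 0.0035 + 0.0450 + 0.0035 + 0.0322 + 0.0377 + 0.0026 + 0.0032 + 0.0060 + 0.0004 = 0.1341
Σp_1ᵢ² = 0.05² + 0.18² + 0.07² + 0.14² + 0.13² + 0.13² + 0.16² + 0.12² + 0.02² = 0.0025 + 0.0324 + 0.0049 + 0.0196 + 0.0169 + 0.0169 + 0.0256 + 0.0144 + 0.0004 = 0.1336
Σp_2ᵢ² = 0.07² + 0.25² + 0.05² + 0.23² + 0.29² + 0.02² + 0.02² + 0.05² + 0.02² = 0.0049 + 0.0625 + 0.0025 + 0.0529 + 0.0841 + 0.0004 + 0.0004 + 0.0025 + 0.0004 = 0.2106
O = 0.1341 / √(0.1336 × 0.2106) = 0.1341 / 0.16774 = 0.7995

0.80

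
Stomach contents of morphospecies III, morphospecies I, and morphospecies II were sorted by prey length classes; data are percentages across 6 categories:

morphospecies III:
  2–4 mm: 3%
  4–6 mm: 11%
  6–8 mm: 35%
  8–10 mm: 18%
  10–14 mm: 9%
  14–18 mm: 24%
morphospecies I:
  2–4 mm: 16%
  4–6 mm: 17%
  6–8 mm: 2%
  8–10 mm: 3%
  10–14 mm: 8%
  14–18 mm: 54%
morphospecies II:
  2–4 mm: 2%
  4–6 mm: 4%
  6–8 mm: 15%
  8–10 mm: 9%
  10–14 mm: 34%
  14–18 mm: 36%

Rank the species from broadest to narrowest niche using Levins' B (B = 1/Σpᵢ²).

morphospecies III > morphospecies II > morphospecies I

Convert percentages to proportions (divide by 100).
Σp_IIIᵢ² = 0.03² + 0.11² + 0.35² + 0.18² + 0.09² + 0.24² = 0.0009 + 0.0121 + 0.1225 + 0.0324 + 0.0081 + 0.0576 = 0.2336
B_III = 1 / 0.2336 = 4.2808
Σp_Iᵢ² = 0.16² + 0.17² + 0.02² + 0.03² + 0.08² + 0.54² = 0.0256 + 0.0289 + 0.0004 + 0.0009 + 0.0064 + 0.2916 = 0.3538
B_I = 1 / 0.3538 = 2.8265
Σp_IIᵢ² = 0.02² + 0.04² + 0.15² + 0.09² + 0.34² + 0.36² = 0.0004 + 0.0016 + 0.0225 + 0.0081 + 0.1156 + 0.1296 = 0.2778
B_II = 1 / 0.2778 = 3.5997
Ranking by B (broadest → narrowest): morphospecies III (4.28) > morphospecies II (3.60) > morphospecies I (2.83)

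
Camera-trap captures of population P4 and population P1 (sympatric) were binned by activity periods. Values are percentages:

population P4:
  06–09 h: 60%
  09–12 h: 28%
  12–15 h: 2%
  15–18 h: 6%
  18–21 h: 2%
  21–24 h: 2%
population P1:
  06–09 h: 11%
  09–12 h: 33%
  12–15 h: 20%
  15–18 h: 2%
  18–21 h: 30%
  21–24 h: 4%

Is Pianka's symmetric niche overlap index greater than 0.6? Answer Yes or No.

No

Convert percentages to proportions (divide by 100).
Σ p₁ᵢp₂ᵢ = 0.0660 + 0.0924 + 0.0040 + 0.0012 + 0.0060 + 0.0008 = 0.1704
Σp_1ᵢ² = 0.60² + 0.28² + 0.02² + 0.06² + 0.02² + 0.02² = 0.3600 + 0.0784 + 0.0004 + 0.0036 + 0.0004 + 0.0004 = 0.4432
Σp_2ᵢ² = 0.11² + 0.33² + 0.20² + 0.02² + 0.30² + 0.04² = 0.0121 + 0.1089 + 0.0400 + 0.0004 + 0.0900 + 0.0016 = 0.2530
O = 0.1704 / √(0.4432 × 0.2530) = 0.1704 / 0.33486 = 0.5089
O = 0.5089 < 0.6 → No.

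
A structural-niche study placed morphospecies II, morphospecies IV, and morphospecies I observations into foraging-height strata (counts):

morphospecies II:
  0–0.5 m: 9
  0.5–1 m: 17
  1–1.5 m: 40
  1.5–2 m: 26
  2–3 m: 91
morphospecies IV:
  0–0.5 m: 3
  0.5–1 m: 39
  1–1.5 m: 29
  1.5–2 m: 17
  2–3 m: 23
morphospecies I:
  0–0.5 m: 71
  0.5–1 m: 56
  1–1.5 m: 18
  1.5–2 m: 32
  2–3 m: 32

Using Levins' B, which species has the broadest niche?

morphospecies I

Proportions for morphospecies II (n=183): 9/183=0.0492, 17/183=0.0929, 40/183=0.2186, 26/183=0.1421, 91/183=0.4973
Proportions for morphospecies IV (n=111): 3/111=0.0270, 39/111=0.3514, 29/111=0.2613, 17/111=0.1532, 23/111=0.2072
Proportions for morphospecies I (n=209): 71/209=0.3397, 56/209=0.2679, 18/209=0.0861, 32/209=0.1531, 32/209=0.1531
Σp_IIᵢ² = 0.0492² + 0.0929² + 0.2186² + 0.1421² + 0.4973² = 0.002421 + 0.008630 + 0.047786 + 0.020192 + 0.247307 = 0.326336
B_II = 1 / 0.326336 = 3.0643
Σp_IVᵢ² = 0.0270² + 0.3514² + 0.2613² + 0.1532² + 0.2072² = 0.000729 + 0.123482 + 0.068278 + 0.023470 + 0.042932 = 0.258891
B_IV = 1 / 0.258891 = 3.8626
Σp_Iᵢ² = 0.3397² + 0.2679² + 0.0861² + 0.1531² + 0.1531² = 0.115396 + 0.071770 + 0.007413 + 0.023440 + 0.023440 = 0.241459
B_I = 1 / 0.241459 = 4.1415
Highest B → broadest niche (most generalist): morphospecies I (B = 4.14).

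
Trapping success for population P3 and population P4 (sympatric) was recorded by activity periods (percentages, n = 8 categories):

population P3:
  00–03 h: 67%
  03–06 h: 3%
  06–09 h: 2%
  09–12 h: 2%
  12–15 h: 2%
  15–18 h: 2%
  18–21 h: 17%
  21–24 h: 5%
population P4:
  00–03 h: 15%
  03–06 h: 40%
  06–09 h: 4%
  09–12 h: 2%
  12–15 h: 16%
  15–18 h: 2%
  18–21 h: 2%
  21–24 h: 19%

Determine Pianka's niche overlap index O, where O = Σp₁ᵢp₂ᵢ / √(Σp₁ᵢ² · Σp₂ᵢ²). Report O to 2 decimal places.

Convert percentages to proportions (divide by 100).
Σ p₁ᵢp₂ᵢ = 0.1005 + 0.0120 + 0.0008 + 0.0004 + 0.0032 + 0.0004 + 0.0034 + 0.0095 = 0.1302
Σp_1ᵢ² = 0.67² + 0.03² + 0.02² + 0.02² + 0.02² + 0.02² + 0.17² + 0.05² = 0.4489 + 0.0009 + 0.0004 + 0.0004 + 0.0004 + 0.0004 + 0.0289 + 0.0025 = 0.4828
Σp_2ᵢ² = 0.15² + 0.40² + 0.04² + 0.02² + 0.16² + 0.02² + 0.02² + 0.19² = 0.0225 + 0.1600 + 0.0016 + 0.0004 + 0.0256 + 0.0004 + 0.0004 + 0.0361 = 0.2470
O = 0.1302 / √(0.4828 × 0.2470) = 0.1302 / 0.34533 = 0.3770

0.38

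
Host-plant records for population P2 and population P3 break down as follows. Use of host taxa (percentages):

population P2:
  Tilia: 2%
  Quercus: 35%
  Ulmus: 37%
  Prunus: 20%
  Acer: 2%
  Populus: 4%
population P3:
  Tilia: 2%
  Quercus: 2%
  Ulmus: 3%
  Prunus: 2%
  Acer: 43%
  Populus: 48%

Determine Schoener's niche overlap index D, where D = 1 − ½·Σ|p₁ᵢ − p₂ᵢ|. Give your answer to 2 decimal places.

0.15

Convert percentages to proportions (divide by 100).
Σ|p₁ᵢ − p₂ᵢ| = 0.00 + 0.33 + 0.34 + 0.18 + 0.41 + 0.44 = 1.70
D = 1 − ½ × 1.70 = 1 − 0.850 = 0.1500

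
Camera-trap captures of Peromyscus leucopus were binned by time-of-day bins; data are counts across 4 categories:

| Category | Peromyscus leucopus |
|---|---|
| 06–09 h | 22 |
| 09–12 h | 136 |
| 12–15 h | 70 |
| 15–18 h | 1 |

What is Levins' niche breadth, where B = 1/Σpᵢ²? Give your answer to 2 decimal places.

Proportions for Peromyscus leucopus (n=229): 22/229=0.0961, 136/229=0.5939, 70/229=0.3057, 1/229=0.0044
Σpᵢ² = 0.0961² + 0.5939² + 0.3057² + 0.0044² = 0.009235 + 0.352717 + 0.093452 + 0.000019 = 0.455423
B = 1 / 0.455423 = 2.1958

2.20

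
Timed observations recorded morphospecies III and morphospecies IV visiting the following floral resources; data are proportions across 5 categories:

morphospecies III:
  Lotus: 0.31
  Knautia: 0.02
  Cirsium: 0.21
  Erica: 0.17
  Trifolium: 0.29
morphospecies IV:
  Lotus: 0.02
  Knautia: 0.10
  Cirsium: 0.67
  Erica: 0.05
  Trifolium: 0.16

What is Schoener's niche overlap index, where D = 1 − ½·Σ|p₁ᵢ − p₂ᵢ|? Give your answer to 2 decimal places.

0.46

Σ|p₁ᵢ − p₂ᵢ| = 0.29 + 0.08 + 0.46 + 0.12 + 0.13 = 1.08
D = 1 − ½ × 1.08 = 1 − 0.540 = 0.4600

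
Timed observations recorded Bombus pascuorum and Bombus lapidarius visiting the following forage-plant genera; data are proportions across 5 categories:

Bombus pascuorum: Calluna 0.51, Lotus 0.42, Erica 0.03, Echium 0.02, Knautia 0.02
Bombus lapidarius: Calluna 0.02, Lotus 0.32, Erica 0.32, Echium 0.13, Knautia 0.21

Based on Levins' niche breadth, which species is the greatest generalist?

Σp_pascᵢ² = 0.51² + 0.42² + 0.03² + 0.02² + 0.02² = 0.2601 + 0.1764 + 0.0009 + 0.0004 + 0.0004 = 0.4382
B_pasc = 1 / 0.4382 = 2.2821
Σp_lapiᵢ² = 0.02² + 0.32² + 0.32² + 0.13² + 0.21² = 0.0004 + 0.1024 + 0.1024 + 0.0169 + 0.0441 = 0.2662
B_lapi = 1 / 0.2662 = 3.7566
Highest B → broadest niche (most generalist): Bombus lapidarius (B = 3.76).

Bombus lapidarius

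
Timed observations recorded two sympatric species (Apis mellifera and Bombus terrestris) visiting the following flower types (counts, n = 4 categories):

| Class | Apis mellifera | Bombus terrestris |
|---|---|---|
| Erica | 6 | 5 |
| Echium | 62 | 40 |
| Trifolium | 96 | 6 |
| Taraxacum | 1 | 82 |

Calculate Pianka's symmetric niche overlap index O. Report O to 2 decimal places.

0.30

Proportions for Apis mellifera (n=165): 6/165=0.0364, 62/165=0.3758, 96/165=0.5818, 1/165=0.0061
Proportions for Bombus terrestris (n=133): 5/133=0.0376, 40/133=0.3008, 6/133=0.0451, 82/133=0.6165
Σ p₁ᵢp₂ᵢ = 0.001369 + 0.113041 + 0.026239 + 0.003761 = 0.144410
Σp_1ᵢ² = 0.0364² + 0.3758² + 0.5818² + 0.0061² = 0.001325 + 0.141226 + 0.338491 + 0.000037 = 0.481079
Σp_2ᵢ² = 0.0376² + 0.3008² + 0.0451² + 0.6165² = 0.001414 + 0.090481 + 0.002034 + 0.380072 = 0.474001
O = 0.144410 / √(0.481079 × 0.474001) = 0.144410 / 0.4775269 = 0.3024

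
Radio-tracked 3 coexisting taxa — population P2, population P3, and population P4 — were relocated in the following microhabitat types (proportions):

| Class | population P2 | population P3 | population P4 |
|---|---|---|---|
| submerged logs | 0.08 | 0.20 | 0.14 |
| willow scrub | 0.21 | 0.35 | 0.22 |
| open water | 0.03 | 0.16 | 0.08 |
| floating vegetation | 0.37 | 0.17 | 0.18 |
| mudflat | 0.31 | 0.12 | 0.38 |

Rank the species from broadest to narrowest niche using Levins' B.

Σp_P2ᵢ² = 0.08² + 0.21² + 0.03² + 0.37² + 0.31² = 0.0064 + 0.0441 + 0.0009 + 0.1369 + 0.0961 = 0.2844
B_P2 = 1 / 0.2844 = 3.5162
Σp_P3ᵢ² = 0.20² + 0.35² + 0.16² + 0.17² + 0.12² = 0.0400 + 0.1225 + 0.0256 + 0.0289 + 0.0144 = 0.2314
B_P3 = 1 / 0.2314 = 4.3215
Σp_P4ᵢ² = 0.14² + 0.22² + 0.08² + 0.18² + 0.38² = 0.0196 + 0.0484 + 0.0064 + 0.0324 + 0.1444 = 0.2512
B_P4 = 1 / 0.2512 = 3.9809
Ranking by B (broadest → narrowest): population P3 (4.32) > population P4 (3.98) > population P2 (3.52)

population P3 > population P4 > population P2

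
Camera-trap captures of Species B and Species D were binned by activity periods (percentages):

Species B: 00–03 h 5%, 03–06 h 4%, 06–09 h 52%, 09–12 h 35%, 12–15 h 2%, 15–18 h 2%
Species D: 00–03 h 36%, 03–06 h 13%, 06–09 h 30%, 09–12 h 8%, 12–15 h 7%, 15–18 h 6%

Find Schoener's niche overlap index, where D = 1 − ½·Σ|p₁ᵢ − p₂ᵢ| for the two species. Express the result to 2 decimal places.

0.51

Convert percentages to proportions (divide by 100).
Σ|p₁ᵢ − p₂ᵢ| = 0.31 + 0.09 + 0.22 + 0.27 + 0.05 + 0.04 = 0.98
D = 1 − ½ × 0.98 = 1 − 0.490 = 0.5100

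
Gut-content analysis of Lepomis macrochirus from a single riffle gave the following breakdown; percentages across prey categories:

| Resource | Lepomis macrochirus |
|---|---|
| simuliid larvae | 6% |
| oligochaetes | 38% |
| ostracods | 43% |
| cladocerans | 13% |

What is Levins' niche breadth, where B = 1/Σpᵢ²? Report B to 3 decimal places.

2.859

Convert percentages to proportions (divide by 100).
Σpᵢ² = 0.06² + 0.38² + 0.43² + 0.13² = 0.0036 + 0.1444 + 0.1849 + 0.0169 = 0.3498
B = 1 / 0.3498 = 2.85878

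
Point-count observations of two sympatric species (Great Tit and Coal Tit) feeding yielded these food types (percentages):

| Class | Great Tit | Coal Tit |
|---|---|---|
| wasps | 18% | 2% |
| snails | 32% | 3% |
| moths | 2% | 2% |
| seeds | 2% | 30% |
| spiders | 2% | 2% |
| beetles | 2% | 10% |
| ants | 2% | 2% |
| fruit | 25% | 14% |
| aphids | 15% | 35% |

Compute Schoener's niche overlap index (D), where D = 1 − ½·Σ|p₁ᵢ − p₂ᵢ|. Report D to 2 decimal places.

Convert percentages to proportions (divide by 100).
Σ|p₁ᵢ − p₂ᵢ| = 0.16 + 0.29 + 0.00 + 0.28 + 0.00 + 0.08 + 0.00 + 0.11 + 0.20 = 1.12
D = 1 − ½ × 1.12 = 1 − 0.560 = 0.4400

0.44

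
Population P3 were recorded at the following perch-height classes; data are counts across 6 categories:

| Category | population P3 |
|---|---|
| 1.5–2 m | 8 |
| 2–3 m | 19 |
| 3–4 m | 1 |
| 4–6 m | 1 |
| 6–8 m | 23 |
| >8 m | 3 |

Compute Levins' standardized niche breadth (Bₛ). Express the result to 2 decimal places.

Proportions for population P3 (n=55): 8/55=0.1455, 19/55=0.3455, 1/55=0.0182, 1/55=0.0182, 23/55=0.4182, 3/55=0.0545
Σpᵢ² = 0.1455² + 0.3455² + 0.0182² + 0.0182² + 0.4182² + 0.0545² = 0.021170 + 0.119370 + 0.000331 + 0.000331 + 0.174891 + 0.002970 = 0.319063
B = 1 / 0.319063 = 3.1342
Bₛ = (B − 1)/(n − 1) = (3.1342 − 1)/(6 − 1) = 2.1342/5 = 0.4268

0.43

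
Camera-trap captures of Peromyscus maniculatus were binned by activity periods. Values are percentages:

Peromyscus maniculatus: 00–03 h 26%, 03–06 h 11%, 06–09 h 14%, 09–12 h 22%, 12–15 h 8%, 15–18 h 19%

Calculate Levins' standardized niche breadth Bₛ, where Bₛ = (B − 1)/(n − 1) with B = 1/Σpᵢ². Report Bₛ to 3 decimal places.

0.852

Convert percentages to proportions (divide by 100).
Σpᵢ² = 0.26² + 0.11² + 0.14² + 0.22² + 0.08² + 0.19² = 0.0676 + 0.0121 + 0.0196 + 0.0484 + 0.0064 + 0.0361 = 0.1902
B = 1 / 0.1902 = 5.25762
Bₛ = (B − 1)/(n − 1) = (5.25762 − 1)/(6 − 1) = 4.25762/5 = 0.85152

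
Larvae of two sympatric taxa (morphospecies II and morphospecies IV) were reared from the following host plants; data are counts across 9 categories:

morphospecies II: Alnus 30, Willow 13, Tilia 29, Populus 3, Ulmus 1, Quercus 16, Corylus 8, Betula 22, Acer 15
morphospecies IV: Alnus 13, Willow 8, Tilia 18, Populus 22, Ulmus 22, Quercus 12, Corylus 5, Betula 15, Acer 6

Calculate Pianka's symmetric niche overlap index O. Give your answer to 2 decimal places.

0.73

Proportions for morphospecies II (n=137): 30/137=0.2190, 13/137=0.0949, 29/137=0.2117, 3/137=0.0219, 1/137=0.0073, 16/137=0.1168, 8/137=0.0584, 22/137=0.1606, 15/137=0.1095
Proportions for morphospecies IV (n=121): 13/121=0.1074, 8/121=0.0661, 18/121=0.1488, 22/121=0.1818, 22/121=0.1818, 12/121=0.0992, 5/121=0.0413, 15/121=0.1240, 6/121=0.0496
Σ p₁ᵢp₂ᵢ = 0.023521 + 0.006273 + 0.031501 + 0.003981 + 0.001327 + 0.011587 + 0.002412 + 0.019914 + 0.005431 = 0.105947
Σp_1ᵢ² = 0.2190² + 0.0949² + 0.2117² + 0.0219² + 0.0073² + 0.1168² + 0.0584² + 0.1606² + 0.1095² = 0.047961 + 0.009006 + 0.044817 + 0.000480 + 0.000053 + 0.013642 + 0.003411 + 0.025792 + 0.011990 = 0.157152
Σp_2ᵢ² = 0.1074² + 0.0661² + 0.1488² + 0.1818² + 0.1818² + 0.0992² + 0.0413² + 0.1240² + 0.0496² = 0.011535 + 0.004369 + 0.022141 + 0.033051 + 0.033051 + 0.009841 + 0.001706 + 0.015376 + 0.002460 = 0.133530
O = 0.105947 / √(0.157152 × 0.133530) = 0.105947 / 0.1448603 = 0.7314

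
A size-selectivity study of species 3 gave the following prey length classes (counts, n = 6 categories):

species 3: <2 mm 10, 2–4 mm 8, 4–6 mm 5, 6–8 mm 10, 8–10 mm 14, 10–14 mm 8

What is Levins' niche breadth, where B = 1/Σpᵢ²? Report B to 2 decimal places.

5.51

Proportions for species 3 (n=55): 10/55=0.1818, 8/55=0.1455, 5/55=0.0909, 10/55=0.1818, 14/55=0.2545, 8/55=0.1455
Σpᵢ² = 0.1818² + 0.1455² + 0.0909² + 0.1818² + 0.2545² + 0.1455² = 0.033051 + 0.021170 + 0.008263 + 0.033051 + 0.064770 + 0.021170 = 0.181475
B = 1 / 0.181475 = 5.5104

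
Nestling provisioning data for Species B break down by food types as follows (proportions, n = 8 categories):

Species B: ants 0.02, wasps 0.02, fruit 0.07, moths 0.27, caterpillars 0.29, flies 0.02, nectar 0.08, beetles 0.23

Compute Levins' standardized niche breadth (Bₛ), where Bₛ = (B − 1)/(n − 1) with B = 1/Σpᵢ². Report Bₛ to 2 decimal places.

Σpᵢ² = 0.02² + 0.02² + 0.07² + 0.27² + 0.29² + 0.02² + 0.08² + 0.23² = 0.0004 + 0.0004 + 0.0049 + 0.0729 + 0.0841 + 0.0004 + 0.0064 + 0.0529 = 0.2224
B = 1 / 0.2224 = 4.4964
Bₛ = (B − 1)/(n − 1) = (4.4964 − 1)/(8 − 1) = 3.4964/7 = 0.4995

0.50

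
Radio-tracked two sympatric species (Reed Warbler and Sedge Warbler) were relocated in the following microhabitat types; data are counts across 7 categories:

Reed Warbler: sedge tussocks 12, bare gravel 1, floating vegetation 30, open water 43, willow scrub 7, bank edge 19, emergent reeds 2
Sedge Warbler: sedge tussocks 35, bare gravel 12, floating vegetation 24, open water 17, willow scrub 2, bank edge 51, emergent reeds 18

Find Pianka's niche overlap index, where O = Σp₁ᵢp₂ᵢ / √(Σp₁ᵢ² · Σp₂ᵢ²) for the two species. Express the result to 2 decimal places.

0.70

Proportions for Reed Warbler (n=114): 12/114=0.1053, 1/114=0.0088, 30/114=0.2632, 43/114=0.3772, 7/114=0.0614, 19/114=0.1667, 2/114=0.0175
Proportions for Sedge Warbler (n=159): 35/159=0.2201, 12/159=0.0755, 24/159=0.1509, 17/159=0.1069, 2/159=0.0126, 51/159=0.3208, 18/159=0.1132
Σ p₁ᵢp₂ᵢ = 0.023177 + 0.000664 + 0.039717 + 0.040323 + 0.000774 + 0.053477 + 0.001981 = 0.160113
Σp_1ᵢ² = 0.1053² + 0.0088² + 0.2632² + 0.3772² + 0.0614² + 0.1667² + 0.0175² = 0.011088 + 0.000077 + 0.069274 + 0.142280 + 0.003770 + 0.027789 + 0.000306 = 0.254584
Σp_2ᵢ² = 0.2201² + 0.0755² + 0.1509² + 0.1069² + 0.0126² + 0.3208² + 0.1132² = 0.048444 + 0.005700 + 0.022771 + 0.011428 + 0.000159 + 0.102913 + 0.012814 = 0.204229
O = 0.160113 / √(0.254584 × 0.204229) = 0.160113 / 0.2280207 = 0.7022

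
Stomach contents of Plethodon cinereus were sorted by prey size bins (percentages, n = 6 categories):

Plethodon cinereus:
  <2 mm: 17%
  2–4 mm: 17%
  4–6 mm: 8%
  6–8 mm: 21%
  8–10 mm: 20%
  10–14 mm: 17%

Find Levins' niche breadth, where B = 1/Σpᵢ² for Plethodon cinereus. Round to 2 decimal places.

Convert percentages to proportions (divide by 100).
Σpᵢ² = 0.17² + 0.17² + 0.08² + 0.21² + 0.20² + 0.17² = 0.0289 + 0.0289 + 0.0064 + 0.0441 + 0.0400 + 0.0289 = 0.1772
B = 1 / 0.1772 = 5.6433

5.64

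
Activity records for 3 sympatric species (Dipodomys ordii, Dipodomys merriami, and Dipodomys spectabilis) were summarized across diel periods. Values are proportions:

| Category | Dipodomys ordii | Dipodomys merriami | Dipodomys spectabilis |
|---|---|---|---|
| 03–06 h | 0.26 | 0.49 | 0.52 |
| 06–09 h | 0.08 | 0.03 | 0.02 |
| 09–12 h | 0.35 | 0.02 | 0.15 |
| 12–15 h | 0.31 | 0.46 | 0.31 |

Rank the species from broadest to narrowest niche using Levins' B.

Σp_ordiᵢ² = 0.26² + 0.08² + 0.35² + 0.31² = 0.0676 + 0.0064 + 0.1225 + 0.0961 = 0.2926
B_ordi = 1 / 0.2926 = 3.4176
Σp_merrᵢ² = 0.49² + 0.03² + 0.02² + 0.46² = 0.2401 + 0.0009 + 0.0004 + 0.2116 = 0.4530
B_merr = 1 / 0.4530 = 2.2075
Σp_specᵢ² = 0.52² + 0.02² + 0.15² + 0.31² = 0.2704 + 0.0004 + 0.0225 + 0.0961 = 0.3894
B_spec = 1 / 0.3894 = 2.5681
Ranking by B (broadest → narrowest): Dipodomys ordii (3.42) > Dipodomys spectabilis (2.57) > Dipodomys merriami (2.21)

Dipodomys ordii > Dipodomys spectabilis > Dipodomys merriami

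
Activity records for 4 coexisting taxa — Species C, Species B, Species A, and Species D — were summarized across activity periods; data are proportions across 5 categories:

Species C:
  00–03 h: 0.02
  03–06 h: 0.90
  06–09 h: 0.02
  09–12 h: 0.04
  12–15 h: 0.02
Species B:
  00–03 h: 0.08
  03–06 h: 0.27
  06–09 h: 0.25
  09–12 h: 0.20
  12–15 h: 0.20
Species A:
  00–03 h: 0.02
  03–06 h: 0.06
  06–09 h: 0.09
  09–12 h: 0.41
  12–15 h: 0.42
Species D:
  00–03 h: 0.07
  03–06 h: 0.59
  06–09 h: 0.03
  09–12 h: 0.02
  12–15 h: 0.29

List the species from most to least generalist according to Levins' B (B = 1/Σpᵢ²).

Σp_Cᵢ² = 0.02² + 0.90² + 0.02² + 0.04² + 0.02² = 0.0004 + 0.8100 + 0.0004 + 0.0016 + 0.0004 = 0.8128
B_C = 1 / 0.8128 = 1.2303
Σp_Bᵢ² = 0.08² + 0.27² + 0.25² + 0.20² + 0.20² = 0.0064 + 0.0729 + 0.0625 + 0.0400 + 0.0400 = 0.2218
B_B = 1 / 0.2218 = 4.5086
Σp_Aᵢ² = 0.02² + 0.06² + 0.09² + 0.41² + 0.42² = 0.0004 + 0.0036 + 0.0081 + 0.1681 + 0.1764 = 0.3566
B_A = 1 / 0.3566 = 2.8043
Σp_Dᵢ² = 0.07² + 0.59² + 0.03² + 0.02² + 0.29² = 0.0049 + 0.3481 + 0.0009 + 0.0004 + 0.0841 = 0.4384
B_D = 1 / 0.4384 = 2.2810
Ranking by B (broadest → narrowest): Species B (4.51) > Species A (2.80) > Species D (2.28) > Species C (1.23)

Species B > Species A > Species D > Species C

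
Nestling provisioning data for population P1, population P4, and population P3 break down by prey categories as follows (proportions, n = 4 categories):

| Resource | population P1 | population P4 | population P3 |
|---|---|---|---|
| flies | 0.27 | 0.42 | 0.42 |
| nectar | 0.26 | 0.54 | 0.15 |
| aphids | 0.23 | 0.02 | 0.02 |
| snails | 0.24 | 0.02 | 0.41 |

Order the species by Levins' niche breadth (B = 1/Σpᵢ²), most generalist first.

population P1 > population P3 > population P4

Σp_P1ᵢ² = 0.27² + 0.26² + 0.23² + 0.24² = 0.0729 + 0.0676 + 0.0529 + 0.0576 = 0.2510
B_P1 = 1 / 0.2510 = 3.9841
Σp_P4ᵢ² = 0.42² + 0.54² + 0.02² + 0.02² = 0.1764 + 0.2916 + 0.0004 + 0.0004 = 0.4688
B_P4 = 1 / 0.4688 = 2.1331
Σp_P3ᵢ² = 0.42² + 0.15² + 0.02² + 0.41² = 0.1764 + 0.0225 + 0.0004 + 0.1681 = 0.3674
B_P3 = 1 / 0.3674 = 2.7218
Ranking by B (broadest → narrowest): population P1 (3.98) > population P3 (2.72) > population P4 (2.13)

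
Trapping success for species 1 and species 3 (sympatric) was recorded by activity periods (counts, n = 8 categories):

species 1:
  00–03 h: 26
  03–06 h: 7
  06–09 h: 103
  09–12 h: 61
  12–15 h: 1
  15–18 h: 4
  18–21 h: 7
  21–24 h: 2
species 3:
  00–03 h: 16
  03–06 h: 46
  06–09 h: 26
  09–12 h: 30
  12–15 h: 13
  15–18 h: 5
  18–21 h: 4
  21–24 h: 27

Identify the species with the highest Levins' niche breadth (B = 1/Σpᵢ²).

species 3

Proportions for species 1 (n=211): 26/211=0.1232, 7/211=0.0332, 103/211=0.4882, 61/211=0.2891, 1/211=0.0047, 4/211=0.0190, 7/211=0.0332, 2/211=0.0095
Proportions for species 3 (n=167): 16/167=0.0958, 46/167=0.2754, 26/167=0.1557, 30/167=0.1796, 13/167=0.0778, 5/167=0.0299, 4/167=0.0240, 27/167=0.1617
Σp_1ᵢ² = 0.1232² + 0.0332² + 0.4882² + 0.2891² + 0.0047² + 0.0190² + 0.0332² + 0.0095² = 0.015178 + 0.001102 + 0.238339 + 0.083579 + 0.000022 + 0.000361 + 0.001102 + 0.000090 = 0.339773
B_1 = 1 / 0.339773 = 2.9431
Σp_3ᵢ² = 0.0958² + 0.2754² + 0.1557² + 0.1796² + 0.0778² + 0.0299² + 0.0240² + 0.1617² = 0.009178 + 0.075845 + 0.024242 + 0.032256 + 0.006053 + 0.000894 + 0.000576 + 0.026147 = 0.175191
B_3 = 1 / 0.175191 = 5.7081
Highest B → broadest niche (most generalist): species 3 (B = 5.71).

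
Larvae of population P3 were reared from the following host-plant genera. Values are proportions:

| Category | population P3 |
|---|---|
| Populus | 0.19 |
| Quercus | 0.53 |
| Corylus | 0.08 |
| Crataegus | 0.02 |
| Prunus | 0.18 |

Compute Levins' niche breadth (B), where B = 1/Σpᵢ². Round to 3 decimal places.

2.807

Σpᵢ² = 0.19² + 0.53² + 0.08² + 0.02² + 0.18² = 0.0361 + 0.2809 + 0.0064 + 0.0004 + 0.0324 = 0.3562
B = 1 / 0.3562 = 2.80741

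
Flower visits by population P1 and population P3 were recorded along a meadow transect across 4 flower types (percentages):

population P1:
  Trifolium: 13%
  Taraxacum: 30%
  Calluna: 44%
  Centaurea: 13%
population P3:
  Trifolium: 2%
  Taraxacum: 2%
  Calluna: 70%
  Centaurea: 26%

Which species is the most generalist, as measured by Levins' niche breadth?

Convert percentages to proportions (divide by 100).
Σp_P1ᵢ² = 0.13² + 0.30² + 0.44² + 0.13² = 0.0169 + 0.0900 + 0.1936 + 0.0169 = 0.3174
B_P1 = 1 / 0.3174 = 3.1506
Σp_P3ᵢ² = 0.02² + 0.02² + 0.70² + 0.26² = 0.0004 + 0.0004 + 0.4900 + 0.0676 = 0.5584
B_P3 = 1 / 0.5584 = 1.7908
Highest B → broadest niche (most generalist): population P1 (B = 3.15).

population P1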